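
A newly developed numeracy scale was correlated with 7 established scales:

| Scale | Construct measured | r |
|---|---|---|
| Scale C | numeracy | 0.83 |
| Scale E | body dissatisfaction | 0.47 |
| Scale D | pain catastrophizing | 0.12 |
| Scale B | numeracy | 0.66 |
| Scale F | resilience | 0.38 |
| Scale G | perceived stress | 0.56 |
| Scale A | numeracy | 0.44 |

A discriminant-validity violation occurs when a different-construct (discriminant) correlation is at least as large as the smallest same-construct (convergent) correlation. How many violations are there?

Convergent (same construct = numeracy): Scale C, Scale B, Scale A.
Smallest convergent = 0.44. Discriminant values: 0.47, 0.12, 0.38, 0.56; count ≥ 0.44 → 2.

2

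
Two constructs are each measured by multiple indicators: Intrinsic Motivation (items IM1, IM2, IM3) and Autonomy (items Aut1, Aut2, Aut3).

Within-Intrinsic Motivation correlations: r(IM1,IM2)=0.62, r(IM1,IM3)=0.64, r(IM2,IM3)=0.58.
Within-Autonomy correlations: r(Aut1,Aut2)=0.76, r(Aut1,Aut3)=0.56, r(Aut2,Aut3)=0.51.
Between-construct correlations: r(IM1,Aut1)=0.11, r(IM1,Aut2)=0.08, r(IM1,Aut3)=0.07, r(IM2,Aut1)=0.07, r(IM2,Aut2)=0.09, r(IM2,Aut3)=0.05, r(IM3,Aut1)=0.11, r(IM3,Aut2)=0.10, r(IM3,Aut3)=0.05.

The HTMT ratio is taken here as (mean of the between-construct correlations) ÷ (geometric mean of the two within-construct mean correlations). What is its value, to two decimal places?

0.13

Mean heterotrait r = 0.73/9 = 0.0811.
Mean within-IM = 1.84/3 = 0.6133; mean within-Aut = 1.83/3 = 0.6100.
Geometric mean = √(0.6133 × 0.6100) = 0.6116.
HTMT = 0.0811 / 0.6116 = 0.13.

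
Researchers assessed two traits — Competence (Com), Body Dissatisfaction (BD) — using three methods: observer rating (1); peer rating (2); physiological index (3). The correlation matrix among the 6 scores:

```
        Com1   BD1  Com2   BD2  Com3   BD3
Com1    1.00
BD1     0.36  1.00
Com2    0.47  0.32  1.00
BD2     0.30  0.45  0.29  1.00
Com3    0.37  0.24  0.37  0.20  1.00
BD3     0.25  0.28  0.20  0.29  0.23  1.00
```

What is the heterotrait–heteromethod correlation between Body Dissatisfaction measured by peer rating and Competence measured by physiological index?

Different traits and methods: r(BD2, Com3) = 0.20.

0.20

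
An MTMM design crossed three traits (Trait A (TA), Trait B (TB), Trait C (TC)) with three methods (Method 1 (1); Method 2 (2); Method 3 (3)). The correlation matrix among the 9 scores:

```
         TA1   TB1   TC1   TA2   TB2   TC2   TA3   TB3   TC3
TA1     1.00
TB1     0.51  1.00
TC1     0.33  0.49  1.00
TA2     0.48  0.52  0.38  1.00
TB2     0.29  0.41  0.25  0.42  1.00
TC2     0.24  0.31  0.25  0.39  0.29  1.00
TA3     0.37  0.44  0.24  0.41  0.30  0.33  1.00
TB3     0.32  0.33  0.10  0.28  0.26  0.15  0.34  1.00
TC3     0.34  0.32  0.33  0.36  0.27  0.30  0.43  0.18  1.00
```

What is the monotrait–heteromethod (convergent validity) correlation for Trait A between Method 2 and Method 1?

Same trait (TA), different methods: r(TA2, TA1) = 0.48.

0.48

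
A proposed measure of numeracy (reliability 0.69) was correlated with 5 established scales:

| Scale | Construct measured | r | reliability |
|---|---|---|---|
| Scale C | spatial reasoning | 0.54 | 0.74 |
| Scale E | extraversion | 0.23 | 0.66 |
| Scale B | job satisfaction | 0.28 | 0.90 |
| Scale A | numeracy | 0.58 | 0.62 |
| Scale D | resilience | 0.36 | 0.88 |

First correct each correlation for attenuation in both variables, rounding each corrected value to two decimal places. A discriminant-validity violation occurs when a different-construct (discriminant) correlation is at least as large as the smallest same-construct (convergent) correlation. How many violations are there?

0

Disattenuated r (r / √(r_scale · r_new)):
  Scale C (disc): 0.54 / √(0.74·0.69) = 0.76
  Scale E (disc): 0.23 / √(0.66·0.69) = 0.34
  Scale B (disc): 0.28 / √(0.90·0.69) = 0.36
  Scale A (conv): 0.58 / √(0.62·0.69) = 0.89
  Scale D (disc): 0.36 / √(0.88·0.69) = 0.46
Smallest convergent = 0.89. Discriminant values: 0.76, 0.34, 0.36, 0.46; count ≥ 0.89 → 0.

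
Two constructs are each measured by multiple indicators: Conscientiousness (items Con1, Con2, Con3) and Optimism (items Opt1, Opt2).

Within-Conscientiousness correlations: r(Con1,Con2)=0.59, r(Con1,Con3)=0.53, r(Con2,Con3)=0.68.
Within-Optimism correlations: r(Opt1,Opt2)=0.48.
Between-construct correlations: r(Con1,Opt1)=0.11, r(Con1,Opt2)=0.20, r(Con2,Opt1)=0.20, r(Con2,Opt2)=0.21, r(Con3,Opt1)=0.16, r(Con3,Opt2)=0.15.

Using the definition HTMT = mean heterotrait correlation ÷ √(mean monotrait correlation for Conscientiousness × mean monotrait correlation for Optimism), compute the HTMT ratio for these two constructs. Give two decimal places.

Mean heterotrait r = 1.03/6 = 0.1717.
Mean within-Con = 1.80/3 = 0.6000; mean within-Opt = 0.48/1 = 0.4800.
Geometric mean = √(0.6000 × 0.4800) = 0.5367.
HTMT = 0.1717 / 0.5367 = 0.32.

0.32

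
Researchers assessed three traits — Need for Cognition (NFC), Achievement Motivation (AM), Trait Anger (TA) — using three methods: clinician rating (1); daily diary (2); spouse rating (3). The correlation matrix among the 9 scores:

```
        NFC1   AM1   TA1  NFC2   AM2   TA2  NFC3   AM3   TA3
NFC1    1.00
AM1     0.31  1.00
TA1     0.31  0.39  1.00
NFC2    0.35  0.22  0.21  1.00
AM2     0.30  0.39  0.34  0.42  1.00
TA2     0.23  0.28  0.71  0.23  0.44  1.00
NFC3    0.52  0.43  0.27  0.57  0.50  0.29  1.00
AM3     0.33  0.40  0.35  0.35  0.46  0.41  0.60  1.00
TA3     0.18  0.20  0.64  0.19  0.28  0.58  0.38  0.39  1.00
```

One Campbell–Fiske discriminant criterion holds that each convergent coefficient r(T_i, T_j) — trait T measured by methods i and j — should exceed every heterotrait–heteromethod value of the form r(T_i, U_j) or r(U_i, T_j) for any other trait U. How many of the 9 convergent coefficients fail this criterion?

Checking each validity diagonal entry against its comparison values:
NFC (methods 1·2): 0.35 vs {0.30, 0.22, 0.23, 0.21} → pass.
NFC (methods 1·3): 0.52 vs {0.33, 0.43, 0.18, 0.27} → pass.
NFC (methods 2·3): 0.57 vs {0.35, 0.50, 0.19, 0.29} → pass.
AM (methods 1·2): 0.39 vs {0.22, 0.30, 0.28, 0.34} → pass.
AM (methods 1·3): 0.40 vs {0.43, 0.33, 0.20, 0.35} → fail.
AM (methods 2·3): 0.46 vs {0.50, 0.35, 0.28, 0.41} → fail.
TA (methods 1·2): 0.71 vs {0.21, 0.23, 0.34, 0.28} → pass.
TA (methods 1·3): 0.64 vs {0.27, 0.18, 0.35, 0.20} → pass.
TA (methods 2·3): 0.58 vs {0.29, 0.19, 0.41, 0.28} → pass.
2 of 9 fail.

2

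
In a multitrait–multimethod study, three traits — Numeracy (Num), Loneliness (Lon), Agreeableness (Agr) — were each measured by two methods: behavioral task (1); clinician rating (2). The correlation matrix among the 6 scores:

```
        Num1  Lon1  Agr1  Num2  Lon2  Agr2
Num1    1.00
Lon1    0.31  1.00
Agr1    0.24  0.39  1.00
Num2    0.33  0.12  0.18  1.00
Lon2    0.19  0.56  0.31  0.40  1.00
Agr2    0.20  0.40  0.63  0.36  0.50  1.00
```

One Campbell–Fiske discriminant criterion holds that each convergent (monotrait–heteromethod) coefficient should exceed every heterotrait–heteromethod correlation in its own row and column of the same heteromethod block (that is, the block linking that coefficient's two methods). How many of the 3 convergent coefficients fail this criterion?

0

Checking each validity diagonal entry against its comparison values:
Num (methods 1·2): 0.33 vs {0.19, 0.12, 0.20, 0.18} → pass.
Lon (methods 1·2): 0.56 vs {0.12, 0.19, 0.40, 0.31} → pass.
Agr (methods 1·2): 0.63 vs {0.18, 0.20, 0.31, 0.40} → pass.
0 of 3 fail.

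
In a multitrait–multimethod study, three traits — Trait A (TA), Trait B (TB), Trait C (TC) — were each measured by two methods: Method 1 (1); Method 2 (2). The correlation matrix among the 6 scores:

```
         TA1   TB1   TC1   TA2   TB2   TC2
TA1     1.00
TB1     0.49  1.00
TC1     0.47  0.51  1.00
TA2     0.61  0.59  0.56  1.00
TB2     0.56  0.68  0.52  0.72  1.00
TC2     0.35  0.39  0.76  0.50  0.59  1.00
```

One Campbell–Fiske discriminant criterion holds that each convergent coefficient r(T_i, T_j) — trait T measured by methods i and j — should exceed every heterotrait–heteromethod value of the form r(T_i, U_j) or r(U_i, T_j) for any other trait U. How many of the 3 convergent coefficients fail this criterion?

Checking each validity diagonal entry against its comparison values:
TA (methods 1·2): 0.61 vs {0.56, 0.59, 0.35, 0.56} → pass.
TB (methods 1·2): 0.68 vs {0.59, 0.56, 0.39, 0.52} → pass.
TC (methods 1·2): 0.76 vs {0.56, 0.35, 0.52, 0.39} → pass.
0 of 3 fail.

0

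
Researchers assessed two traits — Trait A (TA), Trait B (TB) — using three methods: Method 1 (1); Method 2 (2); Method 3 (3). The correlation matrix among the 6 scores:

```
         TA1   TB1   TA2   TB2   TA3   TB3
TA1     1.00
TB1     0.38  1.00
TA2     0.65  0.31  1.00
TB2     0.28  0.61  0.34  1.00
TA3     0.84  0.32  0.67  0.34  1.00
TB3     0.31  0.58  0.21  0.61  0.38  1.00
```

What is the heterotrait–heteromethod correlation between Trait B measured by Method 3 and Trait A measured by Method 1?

Different traits and methods: r(TB3, TA1) = 0.31.

0.31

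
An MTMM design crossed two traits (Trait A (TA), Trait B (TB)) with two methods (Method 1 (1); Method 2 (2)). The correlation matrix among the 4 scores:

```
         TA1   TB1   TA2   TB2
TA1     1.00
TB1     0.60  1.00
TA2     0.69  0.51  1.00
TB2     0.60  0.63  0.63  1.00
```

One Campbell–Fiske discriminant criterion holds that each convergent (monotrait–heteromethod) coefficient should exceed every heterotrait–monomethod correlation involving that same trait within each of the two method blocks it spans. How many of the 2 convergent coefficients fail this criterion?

Each convergent coefficient versus the relevant comparison correlations:
TA (methods 1·2): 0.69 vs {0.60, 0.63} → pass.
TB (methods 1·2): 0.63 vs {0.60, 0.63} → fail.
1 of 2 fail.

1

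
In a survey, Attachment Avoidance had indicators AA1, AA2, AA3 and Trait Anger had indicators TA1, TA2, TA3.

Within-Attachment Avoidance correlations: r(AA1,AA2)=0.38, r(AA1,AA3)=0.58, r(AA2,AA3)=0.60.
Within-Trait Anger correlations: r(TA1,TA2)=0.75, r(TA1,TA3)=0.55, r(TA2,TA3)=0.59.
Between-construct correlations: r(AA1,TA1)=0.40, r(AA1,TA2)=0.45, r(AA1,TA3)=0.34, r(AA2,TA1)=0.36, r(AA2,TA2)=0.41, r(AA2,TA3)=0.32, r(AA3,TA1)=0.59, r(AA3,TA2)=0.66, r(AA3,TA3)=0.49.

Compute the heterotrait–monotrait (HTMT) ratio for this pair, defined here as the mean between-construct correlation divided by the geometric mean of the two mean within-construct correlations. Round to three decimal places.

0.780

Mean between = 4.02/9 = 0.4467.
Mean within-AA = 1.56/3 = 0.5200; mean within-TA = 1.89/3 = 0.6300.
Geometric mean = √(0.5200 × 0.6300) = 0.5724.
HTMT = 0.4467 / 0.5724 = 0.780.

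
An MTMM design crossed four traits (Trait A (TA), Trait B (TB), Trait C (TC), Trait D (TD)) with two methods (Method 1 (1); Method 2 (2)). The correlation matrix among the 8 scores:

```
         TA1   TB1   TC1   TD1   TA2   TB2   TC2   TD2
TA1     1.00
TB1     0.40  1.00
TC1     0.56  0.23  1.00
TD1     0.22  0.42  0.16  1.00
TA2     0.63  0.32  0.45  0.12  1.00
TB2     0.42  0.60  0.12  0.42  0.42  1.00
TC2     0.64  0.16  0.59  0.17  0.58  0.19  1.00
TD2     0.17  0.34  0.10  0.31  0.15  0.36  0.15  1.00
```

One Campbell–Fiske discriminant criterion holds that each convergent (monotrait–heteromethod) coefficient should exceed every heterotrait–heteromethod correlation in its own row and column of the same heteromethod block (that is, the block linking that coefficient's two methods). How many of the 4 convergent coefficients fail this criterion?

Checking each validity diagonal entry against its comparison values:
TA (methods 1·2): 0.63 vs {0.42, 0.32, 0.64, 0.45, 0.17, 0.12} → fail.
TB (methods 1·2): 0.60 vs {0.32, 0.42, 0.16, 0.12, 0.34, 0.42} → pass.
TC (methods 1·2): 0.59 vs {0.45, 0.64, 0.12, 0.16, 0.10, 0.17} → fail.
TD (methods 1·2): 0.31 vs {0.12, 0.17, 0.42, 0.34, 0.17, 0.10} → fail.
3 of 4 fail.

3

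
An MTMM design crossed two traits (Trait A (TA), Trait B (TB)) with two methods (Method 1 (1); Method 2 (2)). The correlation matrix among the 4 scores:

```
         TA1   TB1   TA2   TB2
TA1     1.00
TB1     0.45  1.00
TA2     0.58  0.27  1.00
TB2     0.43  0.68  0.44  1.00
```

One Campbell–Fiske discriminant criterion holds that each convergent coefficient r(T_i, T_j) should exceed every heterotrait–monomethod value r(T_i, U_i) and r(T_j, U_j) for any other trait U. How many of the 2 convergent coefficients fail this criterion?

0

Each convergent coefficient versus the relevant comparison correlations:
TA (methods 1·2): 0.58 vs {0.45, 0.44} → pass.
TB (methods 1·2): 0.68 vs {0.45, 0.44} → pass.
0 of 2 fail.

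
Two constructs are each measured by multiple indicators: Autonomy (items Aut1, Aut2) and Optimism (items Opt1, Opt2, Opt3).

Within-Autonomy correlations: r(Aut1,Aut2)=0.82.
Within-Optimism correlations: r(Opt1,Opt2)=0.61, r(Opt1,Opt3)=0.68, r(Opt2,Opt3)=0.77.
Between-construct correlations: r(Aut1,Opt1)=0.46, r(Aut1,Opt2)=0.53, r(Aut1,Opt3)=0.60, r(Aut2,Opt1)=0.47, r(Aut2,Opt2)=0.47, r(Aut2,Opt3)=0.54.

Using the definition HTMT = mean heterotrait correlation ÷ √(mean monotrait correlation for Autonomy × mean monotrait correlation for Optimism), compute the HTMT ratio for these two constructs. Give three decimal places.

Mean heterotrait r = 3.07/6 = 0.5117.
Mean within-Aut = 0.82/1 = 0.8200; mean within-Opt = 2.06/3 = 0.6867.
Geometric mean = √(0.8200 × 0.6867) = 0.7504.
HTMT = 0.5117 / 0.7504 = 0.682.

0.682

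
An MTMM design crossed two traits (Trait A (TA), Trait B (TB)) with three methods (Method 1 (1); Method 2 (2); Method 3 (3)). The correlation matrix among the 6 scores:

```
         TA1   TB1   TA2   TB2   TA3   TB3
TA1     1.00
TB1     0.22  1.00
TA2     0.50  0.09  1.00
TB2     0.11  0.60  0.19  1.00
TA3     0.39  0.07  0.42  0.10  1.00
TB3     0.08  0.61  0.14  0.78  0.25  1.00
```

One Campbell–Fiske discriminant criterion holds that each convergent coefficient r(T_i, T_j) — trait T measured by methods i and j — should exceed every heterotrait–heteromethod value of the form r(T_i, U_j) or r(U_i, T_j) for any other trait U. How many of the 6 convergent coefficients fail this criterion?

Each convergent coefficient versus the relevant comparison correlations:
TA (methods 1·2): 0.50 vs {0.11, 0.09} → pass.
TA (methods 1·3): 0.39 vs {0.08, 0.07} → pass.
TA (methods 2·3): 0.42 vs {0.14, 0.10} → pass.
TB (methods 1·2): 0.60 vs {0.09, 0.11} → pass.
TB (methods 1·3): 0.61 vs {0.07, 0.08} → pass.
TB (methods 2·3): 0.78 vs {0.10, 0.14} → pass.
0 of 6 fail.

0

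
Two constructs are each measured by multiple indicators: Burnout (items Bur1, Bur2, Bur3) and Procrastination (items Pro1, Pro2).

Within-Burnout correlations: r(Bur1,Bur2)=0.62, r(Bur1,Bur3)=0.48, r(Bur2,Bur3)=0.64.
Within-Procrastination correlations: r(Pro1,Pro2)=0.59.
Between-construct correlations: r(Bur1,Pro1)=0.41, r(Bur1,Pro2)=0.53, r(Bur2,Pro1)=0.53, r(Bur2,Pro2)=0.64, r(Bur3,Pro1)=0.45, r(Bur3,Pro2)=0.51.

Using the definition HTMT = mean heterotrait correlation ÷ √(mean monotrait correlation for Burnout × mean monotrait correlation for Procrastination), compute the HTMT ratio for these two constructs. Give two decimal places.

0.87

Mean heterotrait r = 3.07/6 = 0.5117.
Mean within-Bur = 1.74/3 = 0.5800; mean within-Pro = 0.59/1 = 0.5900.
Geometric mean = √(0.5800 × 0.5900) = 0.5850.
HTMT = 0.5117 / 0.5850 = 0.87.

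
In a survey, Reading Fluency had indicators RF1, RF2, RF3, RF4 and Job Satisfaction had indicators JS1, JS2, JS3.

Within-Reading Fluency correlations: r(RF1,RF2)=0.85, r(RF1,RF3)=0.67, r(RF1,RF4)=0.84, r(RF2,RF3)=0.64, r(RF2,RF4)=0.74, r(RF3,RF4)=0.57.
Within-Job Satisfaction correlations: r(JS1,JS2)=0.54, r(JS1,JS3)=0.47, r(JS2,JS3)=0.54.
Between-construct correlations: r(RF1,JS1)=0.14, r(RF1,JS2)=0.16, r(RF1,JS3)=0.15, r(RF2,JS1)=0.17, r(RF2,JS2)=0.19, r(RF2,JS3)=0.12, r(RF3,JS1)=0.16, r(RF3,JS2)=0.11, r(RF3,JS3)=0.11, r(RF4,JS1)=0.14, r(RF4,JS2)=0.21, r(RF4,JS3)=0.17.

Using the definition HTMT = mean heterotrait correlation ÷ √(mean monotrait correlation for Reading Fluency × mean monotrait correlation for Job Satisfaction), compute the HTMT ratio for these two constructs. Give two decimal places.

0.25

Mean heterotrait r = 1.83/12 = 0.1525.
Mean within-RF = 4.31/6 = 0.7183; mean within-JS = 1.55/3 = 0.5167.
Geometric mean = √(0.7183 × 0.5167) = 0.6092.
HTMT = 0.1525 / 0.6092 = 0.25.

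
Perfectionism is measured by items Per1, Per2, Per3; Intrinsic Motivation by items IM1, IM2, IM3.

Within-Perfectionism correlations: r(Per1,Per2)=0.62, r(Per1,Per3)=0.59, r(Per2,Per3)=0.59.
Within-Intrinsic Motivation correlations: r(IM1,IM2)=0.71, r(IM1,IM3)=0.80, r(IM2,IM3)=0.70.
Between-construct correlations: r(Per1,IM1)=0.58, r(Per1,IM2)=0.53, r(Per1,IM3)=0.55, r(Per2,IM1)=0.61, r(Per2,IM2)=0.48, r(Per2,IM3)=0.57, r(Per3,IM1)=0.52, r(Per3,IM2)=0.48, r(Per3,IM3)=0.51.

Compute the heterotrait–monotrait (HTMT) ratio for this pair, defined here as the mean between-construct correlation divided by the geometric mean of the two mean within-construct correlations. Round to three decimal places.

Mean between = 4.83/9 = 0.5367.
Mean within-Per = 1.80/3 = 0.6000; mean within-IM = 2.21/3 = 0.7367.
Geometric mean = √(0.6000 × 0.7367) = 0.6648.
HTMT = 0.5367 / 0.6648 = 0.807.

0.807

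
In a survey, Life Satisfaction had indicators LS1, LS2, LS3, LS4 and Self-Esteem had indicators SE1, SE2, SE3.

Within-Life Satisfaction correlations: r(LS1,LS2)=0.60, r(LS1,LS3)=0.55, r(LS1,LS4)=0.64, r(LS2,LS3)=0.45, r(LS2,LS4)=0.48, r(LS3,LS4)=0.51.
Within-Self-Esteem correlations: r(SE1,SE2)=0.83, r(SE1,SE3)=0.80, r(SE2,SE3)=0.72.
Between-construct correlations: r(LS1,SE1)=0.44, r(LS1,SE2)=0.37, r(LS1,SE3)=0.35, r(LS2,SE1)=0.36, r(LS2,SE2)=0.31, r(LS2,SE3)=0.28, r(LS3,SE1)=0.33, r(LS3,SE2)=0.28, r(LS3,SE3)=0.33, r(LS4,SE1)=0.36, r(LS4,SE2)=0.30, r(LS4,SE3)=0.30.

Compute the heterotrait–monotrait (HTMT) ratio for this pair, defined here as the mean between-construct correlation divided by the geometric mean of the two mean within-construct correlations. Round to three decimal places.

Mean between = 4.01/12 = 0.3342.
Mean within-LS = 3.23/6 = 0.5383; mean within-SE = 2.35/3 = 0.7833.
Geometric mean = √(0.5383 × 0.7833) = 0.6493.
HTMT = 0.3342 / 0.6493 = 0.515.

0.515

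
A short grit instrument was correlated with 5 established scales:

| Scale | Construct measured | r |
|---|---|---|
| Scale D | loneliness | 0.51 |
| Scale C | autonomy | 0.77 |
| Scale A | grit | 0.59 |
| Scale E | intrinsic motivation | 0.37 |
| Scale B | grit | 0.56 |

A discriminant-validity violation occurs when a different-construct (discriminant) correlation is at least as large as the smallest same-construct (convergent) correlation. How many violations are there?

1

Convergent (same construct = grit): Scale A, Scale B.
Smallest convergent = 0.56. Discriminant values: 0.51, 0.77, 0.37; count ≥ 0.56 → 1.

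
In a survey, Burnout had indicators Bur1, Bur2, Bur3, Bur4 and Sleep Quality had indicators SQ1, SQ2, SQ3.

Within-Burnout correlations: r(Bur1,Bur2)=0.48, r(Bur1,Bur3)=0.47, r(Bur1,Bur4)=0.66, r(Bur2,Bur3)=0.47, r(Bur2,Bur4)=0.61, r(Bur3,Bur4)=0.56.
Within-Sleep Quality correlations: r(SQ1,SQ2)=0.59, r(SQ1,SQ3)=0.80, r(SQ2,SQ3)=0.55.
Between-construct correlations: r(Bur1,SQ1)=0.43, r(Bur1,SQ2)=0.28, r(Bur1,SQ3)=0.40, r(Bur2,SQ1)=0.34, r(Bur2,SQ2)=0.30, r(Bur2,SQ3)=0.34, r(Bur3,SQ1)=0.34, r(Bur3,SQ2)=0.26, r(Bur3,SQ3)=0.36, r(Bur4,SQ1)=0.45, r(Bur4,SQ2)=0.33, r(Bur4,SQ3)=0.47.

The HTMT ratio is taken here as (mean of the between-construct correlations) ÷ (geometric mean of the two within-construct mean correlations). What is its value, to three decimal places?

Between-construct mean = 4.30/12 = 0.3583.
Mean within-Bur = 3.25/6 = 0.5417; mean within-SQ = 1.94/3 = 0.6467.
Geometric mean = √(0.5417 × 0.6467) = 0.5919.
HTMT = 0.3583 / 0.5919 = 0.605.

0.605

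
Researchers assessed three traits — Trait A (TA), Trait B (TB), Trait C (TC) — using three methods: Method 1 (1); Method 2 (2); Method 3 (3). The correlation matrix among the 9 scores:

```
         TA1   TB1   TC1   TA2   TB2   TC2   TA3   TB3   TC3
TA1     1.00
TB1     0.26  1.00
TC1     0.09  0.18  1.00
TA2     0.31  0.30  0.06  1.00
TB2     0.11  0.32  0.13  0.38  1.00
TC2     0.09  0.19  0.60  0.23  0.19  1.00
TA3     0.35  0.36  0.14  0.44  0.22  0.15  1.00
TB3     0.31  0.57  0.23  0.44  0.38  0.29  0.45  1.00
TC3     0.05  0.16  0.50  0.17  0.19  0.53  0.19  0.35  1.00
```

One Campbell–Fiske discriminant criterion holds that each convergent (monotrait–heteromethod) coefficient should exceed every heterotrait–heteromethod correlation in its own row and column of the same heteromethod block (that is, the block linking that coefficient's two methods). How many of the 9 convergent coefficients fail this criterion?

3

Each convergent coefficient versus the relevant comparison correlations:
TA (methods 1·2): 0.31 vs {0.11, 0.30, 0.09, 0.06} → pass.
TA (methods 1·3): 0.35 vs {0.31, 0.36, 0.05, 0.14} → fail.
TA (methods 2·3): 0.44 vs {0.44, 0.22, 0.17, 0.15} → fail.
TB (methods 1·2): 0.32 vs {0.30, 0.11, 0.19, 0.13} → pass.
TB (methods 1·3): 0.57 vs {0.36, 0.31, 0.16, 0.23} → pass.
TB (methods 2·3): 0.38 vs {0.22, 0.44, 0.19, 0.29} → fail.
TC (methods 1·2): 0.60 vs {0.06, 0.09, 0.13, 0.19} → pass.
TC (methods 1·3): 0.50 vs {0.14, 0.05, 0.23, 0.16} → pass.
TC (methods 2·3): 0.53 vs {0.15, 0.17, 0.29, 0.19} → pass.
3 of 9 fail.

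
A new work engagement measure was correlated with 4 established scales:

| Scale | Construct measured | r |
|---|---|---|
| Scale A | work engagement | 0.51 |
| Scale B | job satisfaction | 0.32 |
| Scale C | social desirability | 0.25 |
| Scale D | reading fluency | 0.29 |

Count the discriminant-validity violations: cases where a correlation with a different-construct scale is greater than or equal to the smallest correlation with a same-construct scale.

0

Convergent (same construct = work engagement): Scale A.
Smallest convergent = 0.51. Discriminant values: 0.32, 0.25, 0.29; count ≥ 0.51 → 0.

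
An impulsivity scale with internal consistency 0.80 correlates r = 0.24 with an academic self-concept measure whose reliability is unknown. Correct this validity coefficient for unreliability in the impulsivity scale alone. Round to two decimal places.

Single correction: r_c = r_obs / √r_xx = 0.24 / √0.80 = 0.24 / 0.8944 ≈ 0.27.

0.27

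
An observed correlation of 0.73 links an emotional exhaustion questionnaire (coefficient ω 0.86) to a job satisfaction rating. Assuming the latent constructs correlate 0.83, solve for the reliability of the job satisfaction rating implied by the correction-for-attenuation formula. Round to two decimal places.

0.90

r_true = r_obs / √(r_xx · r_yy) ⇒ 0.83 = 0.73 / √(0.86 · r_yy).
√(0.86 · r_yy) = 0.73 / 0.83 = 0.8795; 0.86 · r_yy = 0.7735; r_yy = 0.7735 / 0.86 ≈ 0.90.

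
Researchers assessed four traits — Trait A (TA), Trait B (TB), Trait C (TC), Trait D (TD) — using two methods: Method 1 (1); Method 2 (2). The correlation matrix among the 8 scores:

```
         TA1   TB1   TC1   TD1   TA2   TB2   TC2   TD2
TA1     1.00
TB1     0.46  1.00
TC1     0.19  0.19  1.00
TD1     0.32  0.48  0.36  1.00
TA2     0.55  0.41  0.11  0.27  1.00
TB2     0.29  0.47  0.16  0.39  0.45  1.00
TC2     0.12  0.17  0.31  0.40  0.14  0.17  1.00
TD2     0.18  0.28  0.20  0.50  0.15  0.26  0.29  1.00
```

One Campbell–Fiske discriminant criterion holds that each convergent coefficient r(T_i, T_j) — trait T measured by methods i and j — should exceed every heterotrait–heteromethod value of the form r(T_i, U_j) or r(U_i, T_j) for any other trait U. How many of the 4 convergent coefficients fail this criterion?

Checking each validity diagonal entry against its comparison values:
TA (methods 1·2): 0.55 vs {0.29, 0.41, 0.12, 0.11, 0.18, 0.27} → pass.
TB (methods 1·2): 0.47 vs {0.41, 0.29, 0.17, 0.16, 0.28, 0.39} → pass.
TC (methods 1·2): 0.31 vs {0.11, 0.12, 0.16, 0.17, 0.20, 0.40} → fail.
TD (methods 1·2): 0.50 vs {0.27, 0.18, 0.39, 0.28, 0.40, 0.20} → pass.
1 of 4 fail.

1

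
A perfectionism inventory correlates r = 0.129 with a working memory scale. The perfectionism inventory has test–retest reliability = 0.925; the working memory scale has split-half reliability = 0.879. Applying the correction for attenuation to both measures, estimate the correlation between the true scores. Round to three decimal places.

0.143

r_true = r_obs / √(r_xx · r_yy) = 0.129 / √(0.925 × 0.879) = 0.129 / √0.813075 = 0.129 / 0.9017 ≈ 0.143.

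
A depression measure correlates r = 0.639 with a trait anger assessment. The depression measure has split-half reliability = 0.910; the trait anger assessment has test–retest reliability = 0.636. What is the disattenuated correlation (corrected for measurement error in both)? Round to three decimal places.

r_true = r_obs / √(r_xx · r_yy) = 0.639 / √(0.910 × 0.636) = 0.639 / √0.578760 = 0.639 / 0.7608 ≈ 0.840.

0.840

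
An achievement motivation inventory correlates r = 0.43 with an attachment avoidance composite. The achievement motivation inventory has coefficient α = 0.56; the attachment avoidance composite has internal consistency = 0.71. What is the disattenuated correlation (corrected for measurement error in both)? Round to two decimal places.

0.68

r_true = r_obs / √(r_xx · r_yy) = 0.43 / √(0.56 × 0.71) = 0.43 / √0.3976 = 0.43 / 0.6306 ≈ 0.68.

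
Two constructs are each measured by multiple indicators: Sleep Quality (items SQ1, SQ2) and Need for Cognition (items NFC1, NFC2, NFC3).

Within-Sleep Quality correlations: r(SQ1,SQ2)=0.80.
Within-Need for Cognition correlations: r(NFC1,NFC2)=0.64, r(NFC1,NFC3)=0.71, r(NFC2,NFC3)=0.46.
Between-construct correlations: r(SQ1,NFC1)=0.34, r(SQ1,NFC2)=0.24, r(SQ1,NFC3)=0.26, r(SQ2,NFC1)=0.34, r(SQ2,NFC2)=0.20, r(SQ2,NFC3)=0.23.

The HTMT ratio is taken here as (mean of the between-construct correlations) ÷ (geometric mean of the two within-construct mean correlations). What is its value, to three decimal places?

0.386

Mean between = 1.61/6 = 0.2683.
Mean within-SQ = 0.80/1 = 0.8000; mean within-NFC = 1.81/3 = 0.6033.
Geometric mean = √(0.8000 × 0.6033) = 0.6947.
HTMT = 0.2683 / 0.6947 = 0.386.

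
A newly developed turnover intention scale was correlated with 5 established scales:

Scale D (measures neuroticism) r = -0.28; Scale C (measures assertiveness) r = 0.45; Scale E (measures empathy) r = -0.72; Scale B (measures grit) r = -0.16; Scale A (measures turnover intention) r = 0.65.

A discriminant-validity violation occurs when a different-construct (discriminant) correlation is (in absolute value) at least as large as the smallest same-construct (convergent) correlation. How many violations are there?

Convergent (same construct = turnover intention): Scale A.
Smallest convergent = 0.65. Discriminant |r|: 0.28, 0.45, 0.72, 0.16; count ≥ 0.65 → 1.

1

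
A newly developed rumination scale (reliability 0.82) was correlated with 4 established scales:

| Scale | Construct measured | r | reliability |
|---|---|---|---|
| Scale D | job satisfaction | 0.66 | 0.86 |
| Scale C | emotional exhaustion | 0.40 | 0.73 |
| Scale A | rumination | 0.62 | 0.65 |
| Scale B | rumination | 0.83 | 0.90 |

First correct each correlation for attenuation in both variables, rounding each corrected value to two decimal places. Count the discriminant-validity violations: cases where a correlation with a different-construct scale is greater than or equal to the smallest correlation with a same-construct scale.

Disattenuated r (r / √(r_scale · r_new)):
  Scale D (disc): 0.66 / √(0.86·0.82) = 0.79
  Scale C (disc): 0.40 / √(0.73·0.82) = 0.52
  Scale A (conv): 0.62 / √(0.65·0.82) = 0.85
  Scale B (conv): 0.83 / √(0.90·0.82) = 0.97
Smallest convergent = 0.85. Discriminant values: 0.79, 0.52; count ≥ 0.85 → 0.

0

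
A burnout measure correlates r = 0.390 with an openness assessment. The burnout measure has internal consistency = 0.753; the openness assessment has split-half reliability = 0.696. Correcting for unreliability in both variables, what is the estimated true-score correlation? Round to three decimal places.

0.539

r_true = r_obs / √(r_xx · r_yy) = 0.390 / √(0.753 × 0.696) = 0.390 / √0.524088 = 0.390 / 0.7239 ≈ 0.539.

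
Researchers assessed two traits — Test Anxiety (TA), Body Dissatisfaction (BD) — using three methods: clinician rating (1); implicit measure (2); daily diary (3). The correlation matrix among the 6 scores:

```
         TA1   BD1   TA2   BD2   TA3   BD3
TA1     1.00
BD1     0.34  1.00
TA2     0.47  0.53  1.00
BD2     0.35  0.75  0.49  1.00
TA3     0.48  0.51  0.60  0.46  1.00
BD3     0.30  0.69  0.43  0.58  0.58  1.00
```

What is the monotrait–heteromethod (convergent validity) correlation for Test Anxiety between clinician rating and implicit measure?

Same trait (TA), different methods: r(TA1, TA2) = 0.47.

0.47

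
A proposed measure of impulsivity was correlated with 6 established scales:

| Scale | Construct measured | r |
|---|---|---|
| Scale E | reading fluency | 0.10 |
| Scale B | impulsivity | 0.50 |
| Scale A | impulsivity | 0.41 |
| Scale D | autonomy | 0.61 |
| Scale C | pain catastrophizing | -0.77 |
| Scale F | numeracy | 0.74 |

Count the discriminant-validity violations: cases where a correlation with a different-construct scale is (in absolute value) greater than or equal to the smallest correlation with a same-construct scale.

Convergent (same construct = impulsivity): Scale B, Scale A.
Smallest convergent = 0.41. Discriminant |r|: 0.10, 0.61, 0.77, 0.74; count ≥ 0.41 → 3.

3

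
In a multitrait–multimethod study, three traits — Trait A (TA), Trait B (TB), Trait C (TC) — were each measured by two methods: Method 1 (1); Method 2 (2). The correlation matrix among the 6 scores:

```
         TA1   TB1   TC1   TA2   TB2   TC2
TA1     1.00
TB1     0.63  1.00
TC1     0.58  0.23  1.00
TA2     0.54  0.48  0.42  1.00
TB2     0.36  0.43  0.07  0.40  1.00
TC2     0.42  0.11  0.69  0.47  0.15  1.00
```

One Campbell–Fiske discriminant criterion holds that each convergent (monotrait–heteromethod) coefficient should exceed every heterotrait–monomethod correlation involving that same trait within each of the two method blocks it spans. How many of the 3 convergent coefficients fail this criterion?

2

Convergent coefficients and their comparison sets:
TA (methods 1·2): 0.54 vs {0.63, 0.40, 0.58, 0.47} → fail.
TB (methods 1·2): 0.43 vs {0.63, 0.40, 0.23, 0.15} → fail.
TC (methods 1·2): 0.69 vs {0.58, 0.47, 0.23, 0.15} → pass.
2 of 3 fail.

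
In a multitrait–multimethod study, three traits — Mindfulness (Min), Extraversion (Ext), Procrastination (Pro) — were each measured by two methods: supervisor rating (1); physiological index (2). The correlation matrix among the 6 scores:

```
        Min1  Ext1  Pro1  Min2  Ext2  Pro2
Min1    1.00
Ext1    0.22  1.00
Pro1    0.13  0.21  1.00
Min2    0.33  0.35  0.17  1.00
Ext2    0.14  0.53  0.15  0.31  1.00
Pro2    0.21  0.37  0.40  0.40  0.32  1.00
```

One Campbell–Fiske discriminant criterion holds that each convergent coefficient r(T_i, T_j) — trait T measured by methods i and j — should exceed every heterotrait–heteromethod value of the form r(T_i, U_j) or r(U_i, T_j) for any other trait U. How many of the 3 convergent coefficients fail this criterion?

Checking each validity diagonal entry against its comparison values:
Min (methods 1·2): 0.33 vs {0.14, 0.35, 0.21, 0.17} → fail.
Ext (methods 1·2): 0.53 vs {0.35, 0.14, 0.37, 0.15} → pass.
Pro (methods 1·2): 0.40 vs {0.17, 0.21, 0.15, 0.37} → pass.
1 of 3 fail.

1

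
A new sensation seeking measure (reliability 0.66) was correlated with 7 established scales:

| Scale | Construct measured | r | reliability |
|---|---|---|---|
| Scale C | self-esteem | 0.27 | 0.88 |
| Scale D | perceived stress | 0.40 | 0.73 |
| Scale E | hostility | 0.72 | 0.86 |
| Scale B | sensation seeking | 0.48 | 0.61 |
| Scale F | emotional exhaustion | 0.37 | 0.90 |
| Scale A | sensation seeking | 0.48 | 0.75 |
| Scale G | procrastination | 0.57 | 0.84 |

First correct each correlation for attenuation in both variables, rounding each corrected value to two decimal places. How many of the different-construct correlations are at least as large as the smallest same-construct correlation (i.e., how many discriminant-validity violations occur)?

2

Disattenuated r (r / √(r_scale · r_new)):
  Scale C (disc): 0.27 / √(0.88·0.66) = 0.35
  Scale D (disc): 0.40 / √(0.73·0.66) = 0.58
  Scale E (disc): 0.72 / √(0.86·0.66) = 0.96
  Scale B (conv): 0.48 / √(0.61·0.66) = 0.76
  Scale F (disc): 0.37 / √(0.90·0.66) = 0.48
  Scale A (conv): 0.48 / √(0.75·0.66) = 0.68
  Scale G (disc): 0.57 / √(0.84·0.66) = 0.77
Smallest convergent = 0.68. Discriminant values: 0.35, 0.58, 0.96, 0.48, 0.77; count ≥ 0.68 → 2.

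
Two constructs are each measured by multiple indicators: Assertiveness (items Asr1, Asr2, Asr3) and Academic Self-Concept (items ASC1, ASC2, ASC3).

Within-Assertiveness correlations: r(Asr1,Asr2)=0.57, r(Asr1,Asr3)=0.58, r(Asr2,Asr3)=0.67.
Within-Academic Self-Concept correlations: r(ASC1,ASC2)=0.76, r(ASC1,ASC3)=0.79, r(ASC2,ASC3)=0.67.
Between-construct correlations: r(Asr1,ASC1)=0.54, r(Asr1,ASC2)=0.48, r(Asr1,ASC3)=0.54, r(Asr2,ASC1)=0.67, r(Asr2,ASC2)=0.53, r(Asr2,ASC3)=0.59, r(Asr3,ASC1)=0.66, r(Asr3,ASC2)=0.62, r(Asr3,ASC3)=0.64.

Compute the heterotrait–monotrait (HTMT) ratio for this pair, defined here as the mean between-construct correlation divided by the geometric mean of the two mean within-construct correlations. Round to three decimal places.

Between-construct mean = 5.27/9 = 0.5856.
Mean within-Asr = 1.82/3 = 0.6067; mean within-ASC = 2.22/3 = 0.7400.
Geometric mean = √(0.6067 × 0.7400) = 0.6700.
HTMT = 0.5856 / 0.6700 = 0.874.

0.874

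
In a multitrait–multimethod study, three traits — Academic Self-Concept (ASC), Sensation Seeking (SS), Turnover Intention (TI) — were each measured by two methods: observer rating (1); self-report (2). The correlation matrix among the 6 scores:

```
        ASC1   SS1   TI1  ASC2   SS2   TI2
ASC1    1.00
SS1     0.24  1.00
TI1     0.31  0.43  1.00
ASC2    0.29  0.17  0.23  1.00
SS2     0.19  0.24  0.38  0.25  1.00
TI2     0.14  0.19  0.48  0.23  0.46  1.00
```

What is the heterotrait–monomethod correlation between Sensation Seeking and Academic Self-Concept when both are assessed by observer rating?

Different traits, same method: r(SS1, ASC1) = 0.24.

0.24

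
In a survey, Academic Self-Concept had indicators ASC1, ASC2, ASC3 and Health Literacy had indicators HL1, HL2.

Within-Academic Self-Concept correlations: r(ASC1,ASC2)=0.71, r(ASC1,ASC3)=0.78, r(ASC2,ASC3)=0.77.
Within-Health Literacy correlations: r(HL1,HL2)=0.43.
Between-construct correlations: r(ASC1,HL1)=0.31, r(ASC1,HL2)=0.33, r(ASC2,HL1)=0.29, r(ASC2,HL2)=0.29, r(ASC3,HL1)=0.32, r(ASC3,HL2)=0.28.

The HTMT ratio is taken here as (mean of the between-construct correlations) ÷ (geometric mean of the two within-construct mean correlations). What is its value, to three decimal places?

0.533

Mean between = 1.82/6 = 0.3033.
Mean within-ASC = 2.26/3 = 0.7533; mean within-HL = 0.43/1 = 0.4300.
Geometric mean = √(0.7533 × 0.4300) = 0.5691.
HTMT = 0.3033 / 0.5691 = 0.533.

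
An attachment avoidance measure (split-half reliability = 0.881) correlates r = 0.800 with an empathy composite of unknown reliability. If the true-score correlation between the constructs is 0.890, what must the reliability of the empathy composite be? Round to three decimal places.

r_true = r_obs / √(r_xx · r_yy) ⇒ 0.890 = 0.800 / √(0.881 · r_yy).
√(0.881 · r_yy) = 0.800 / 0.890 = 0.8989; 0.881 · r_yy = 0.8080; r_yy = 0.8080 / 0.881 ≈ 0.917.

0.917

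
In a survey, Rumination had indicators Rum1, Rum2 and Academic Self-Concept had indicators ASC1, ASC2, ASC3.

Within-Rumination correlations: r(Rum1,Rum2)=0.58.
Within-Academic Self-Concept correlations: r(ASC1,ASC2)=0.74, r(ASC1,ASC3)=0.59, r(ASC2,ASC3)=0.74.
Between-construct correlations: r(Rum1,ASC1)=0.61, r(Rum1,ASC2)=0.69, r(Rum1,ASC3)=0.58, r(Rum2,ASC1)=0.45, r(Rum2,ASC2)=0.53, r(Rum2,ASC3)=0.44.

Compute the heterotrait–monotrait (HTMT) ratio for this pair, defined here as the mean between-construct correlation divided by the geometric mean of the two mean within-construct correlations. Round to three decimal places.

0.869

Mean heterotrait r = 3.30/6 = 0.5500.
Mean within-Rum = 0.58/1 = 0.5800; mean within-ASC = 2.07/3 = 0.6900.
Geometric mean = √(0.5800 × 0.6900) = 0.6326.
HTMT = 0.5500 / 0.6326 = 0.869.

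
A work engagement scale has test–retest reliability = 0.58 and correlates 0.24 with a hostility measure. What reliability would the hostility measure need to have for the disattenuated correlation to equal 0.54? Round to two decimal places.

r_true = r_obs / √(r_xx · r_yy) ⇒ 0.54 = 0.24 / √(0.58 · r_yy).
√(0.58 · r_yy) = 0.24 / 0.54 = 0.4444; 0.58 · r_yy = 0.1975; r_yy = 0.1975 / 0.58 ≈ 0.34.

0.34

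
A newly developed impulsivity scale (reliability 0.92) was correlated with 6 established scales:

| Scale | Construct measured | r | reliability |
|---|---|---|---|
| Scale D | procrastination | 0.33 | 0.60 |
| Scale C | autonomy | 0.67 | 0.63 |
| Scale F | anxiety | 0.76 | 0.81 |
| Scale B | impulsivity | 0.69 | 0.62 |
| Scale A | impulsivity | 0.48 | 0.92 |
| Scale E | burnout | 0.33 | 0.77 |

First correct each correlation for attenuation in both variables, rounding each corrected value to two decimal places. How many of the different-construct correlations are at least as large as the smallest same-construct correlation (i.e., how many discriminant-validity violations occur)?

Disattenuated r (r / √(r_scale · r_new)):
  Scale D (disc): 0.33 / √(0.60·0.92) = 0.44
  Scale C (disc): 0.67 / √(0.63·0.92) = 0.88
  Scale F (disc): 0.76 / √(0.81·0.92) = 0.88
  Scale B (conv): 0.69 / √(0.62·0.92) = 0.91
  Scale A (conv): 0.48 / √(0.92·0.92) = 0.52
  Scale E (disc): 0.33 / √(0.77·0.92) = 0.39
Smallest convergent = 0.52. Discriminant values: 0.44, 0.88, 0.88, 0.39; count ≥ 0.52 → 2.

2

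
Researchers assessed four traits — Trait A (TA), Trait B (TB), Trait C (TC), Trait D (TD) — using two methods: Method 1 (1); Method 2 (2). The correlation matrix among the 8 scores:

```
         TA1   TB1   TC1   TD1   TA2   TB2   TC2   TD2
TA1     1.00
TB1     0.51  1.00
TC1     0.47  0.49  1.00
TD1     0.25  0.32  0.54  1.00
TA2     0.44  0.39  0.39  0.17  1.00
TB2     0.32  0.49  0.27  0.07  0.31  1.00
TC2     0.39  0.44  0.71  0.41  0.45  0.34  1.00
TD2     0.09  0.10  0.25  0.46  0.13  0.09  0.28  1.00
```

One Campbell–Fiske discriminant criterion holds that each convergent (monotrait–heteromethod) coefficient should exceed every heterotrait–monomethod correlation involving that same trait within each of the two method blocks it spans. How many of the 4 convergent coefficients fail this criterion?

Convergent coefficients and their comparison sets:
TA (methods 1·2): 0.44 vs {0.51, 0.31, 0.47, 0.45, 0.25, 0.13} → fail.
TB (methods 1·2): 0.49 vs {0.51, 0.31, 0.49, 0.34, 0.32, 0.09} → fail.
TC (methods 1·2): 0.71 vs {0.47, 0.45, 0.49, 0.34, 0.54, 0.28} → pass.
TD (methods 1·2): 0.46 vs {0.25, 0.13, 0.32, 0.09, 0.54, 0.28} → fail.
3 of 4 fail.

3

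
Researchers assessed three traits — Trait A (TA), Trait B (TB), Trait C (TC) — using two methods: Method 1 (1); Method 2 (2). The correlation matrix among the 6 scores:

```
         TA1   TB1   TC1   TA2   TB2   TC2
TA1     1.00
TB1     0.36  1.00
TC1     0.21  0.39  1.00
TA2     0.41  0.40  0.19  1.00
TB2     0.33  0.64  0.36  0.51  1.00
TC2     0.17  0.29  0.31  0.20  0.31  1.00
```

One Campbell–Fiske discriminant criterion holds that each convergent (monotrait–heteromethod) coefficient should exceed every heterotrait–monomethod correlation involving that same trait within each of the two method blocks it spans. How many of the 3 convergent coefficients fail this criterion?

2

Each convergent coefficient versus the relevant comparison correlations:
TA (methods 1·2): 0.41 vs {0.36, 0.51, 0.21, 0.20} → fail.
TB (methods 1·2): 0.64 vs {0.36, 0.51, 0.39, 0.31} → pass.
TC (methods 1·2): 0.31 vs {0.21, 0.20, 0.39, 0.31} → fail.
2 of 3 fail.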